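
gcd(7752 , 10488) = 456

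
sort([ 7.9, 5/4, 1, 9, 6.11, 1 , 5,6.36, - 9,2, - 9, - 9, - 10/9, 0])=[ - 9, - 9, - 9 , - 10/9,  0, 1, 1, 5/4, 2, 5, 6.11, 6.36, 7.9,9]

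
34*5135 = 174590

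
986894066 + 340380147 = 1327274213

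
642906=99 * 6494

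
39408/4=9852 = 9852.00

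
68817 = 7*9831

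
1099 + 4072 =5171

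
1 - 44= - 43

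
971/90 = 971/90 = 10.79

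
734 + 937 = 1671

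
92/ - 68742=-46/34371 =-0.00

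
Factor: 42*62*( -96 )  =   - 249984 = - 2^7*3^2*7^1*31^1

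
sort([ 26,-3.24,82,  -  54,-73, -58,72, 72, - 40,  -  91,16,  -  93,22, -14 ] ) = [-93,-91,  -  73,-58, -54,  -  40,-14, - 3.24,16,22, 26,72,72, 82] 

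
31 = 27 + 4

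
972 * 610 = 592920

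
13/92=13/92  =  0.14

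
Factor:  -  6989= - 29^1*241^1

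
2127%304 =303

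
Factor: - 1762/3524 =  - 1/2 = - 2^( - 1)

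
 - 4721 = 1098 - 5819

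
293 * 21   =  6153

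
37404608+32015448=69420056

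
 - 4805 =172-4977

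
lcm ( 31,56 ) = 1736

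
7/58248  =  7/58248=   0.00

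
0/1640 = 0 = 0.00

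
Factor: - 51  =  -3^1*17^1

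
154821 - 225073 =-70252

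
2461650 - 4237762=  - 1776112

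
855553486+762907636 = 1618461122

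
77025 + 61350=138375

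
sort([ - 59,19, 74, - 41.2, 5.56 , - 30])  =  [ - 59, - 41.2, - 30,5.56, 19, 74] 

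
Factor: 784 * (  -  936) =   -  733824 =- 2^7 * 3^2*7^2 * 13^1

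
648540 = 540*1201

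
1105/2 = 1105/2  =  552.50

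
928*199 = 184672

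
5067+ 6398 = 11465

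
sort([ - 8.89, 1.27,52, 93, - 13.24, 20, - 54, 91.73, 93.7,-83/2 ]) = [ - 54, - 83/2, - 13.24, - 8.89, 1.27,20,52,91.73, 93, 93.7]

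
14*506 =7084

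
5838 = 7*834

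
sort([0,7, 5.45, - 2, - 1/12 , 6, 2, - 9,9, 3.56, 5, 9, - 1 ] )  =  [ - 9 , - 2 , - 1,-1/12, 0, 2 , 3.56,5, 5.45, 6, 7, 9,9 ] 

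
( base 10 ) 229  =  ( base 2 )11100101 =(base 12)171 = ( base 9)274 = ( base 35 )6J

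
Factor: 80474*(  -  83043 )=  - 6682802382  =  - 2^1*3^2*9227^1*40237^1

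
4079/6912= 4079/6912 = 0.59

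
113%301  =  113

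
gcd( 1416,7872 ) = 24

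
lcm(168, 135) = 7560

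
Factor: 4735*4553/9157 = 5^1 * 29^1 * 157^1*947^1*9157^ ( - 1) =21558455/9157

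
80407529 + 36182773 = 116590302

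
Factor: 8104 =2^3 * 1013^1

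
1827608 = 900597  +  927011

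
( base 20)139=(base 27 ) ha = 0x1D5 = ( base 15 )214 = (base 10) 469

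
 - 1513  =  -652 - 861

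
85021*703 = 59769763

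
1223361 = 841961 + 381400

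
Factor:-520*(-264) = 137280 = 2^6*3^1*5^1*11^1*13^1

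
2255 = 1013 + 1242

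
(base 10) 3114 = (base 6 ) 22230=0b110000101010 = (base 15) DC9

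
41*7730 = 316930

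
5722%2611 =500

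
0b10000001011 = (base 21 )276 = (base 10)1035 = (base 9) 1370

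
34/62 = 17/31 = 0.55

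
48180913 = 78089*617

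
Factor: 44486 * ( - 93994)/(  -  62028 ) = 1045354271/15507 = 3^( - 2) * 13^1*29^1*59^1*1723^( - 1) * 46997^1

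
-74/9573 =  - 74/9573= - 0.01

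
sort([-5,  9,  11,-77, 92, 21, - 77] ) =[-77, - 77,-5,9, 11, 21, 92] 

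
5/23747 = 5/23747 = 0.00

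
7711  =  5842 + 1869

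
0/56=0 = 0.00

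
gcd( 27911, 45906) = 1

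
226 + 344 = 570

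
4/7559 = 4/7559 = 0.00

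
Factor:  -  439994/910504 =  - 2^( - 2)*7^( - 1)*17^1*71^( -1 ) *229^(-1)*12941^1= - 219997/455252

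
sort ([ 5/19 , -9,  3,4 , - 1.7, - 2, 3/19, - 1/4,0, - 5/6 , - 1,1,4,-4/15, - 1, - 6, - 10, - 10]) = [  -  10, - 10, - 9, - 6 , - 2, - 1.7, - 1,-1,  -  5/6 , - 4/15 ,  -  1/4,0, 3/19 , 5/19,1,  3,4,  4 ] 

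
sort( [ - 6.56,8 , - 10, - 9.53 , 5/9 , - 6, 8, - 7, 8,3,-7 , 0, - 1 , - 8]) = [ - 10, - 9.53, - 8, - 7, - 7 , - 6.56, - 6, - 1 , 0 , 5/9 , 3,  8,8,  8 ] 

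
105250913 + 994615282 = 1099866195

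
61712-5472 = 56240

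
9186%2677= 1155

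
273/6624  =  91/2208 = 0.04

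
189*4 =756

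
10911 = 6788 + 4123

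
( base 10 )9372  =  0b10010010011100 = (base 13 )435C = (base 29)b45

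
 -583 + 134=- 449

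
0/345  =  0 = 0.00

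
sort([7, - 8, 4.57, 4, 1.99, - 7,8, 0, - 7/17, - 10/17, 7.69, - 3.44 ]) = [-8, - 7, - 3.44, - 10/17,- 7/17 , 0,1.99,4, 4.57, 7,7.69, 8] 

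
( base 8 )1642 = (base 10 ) 930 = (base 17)33C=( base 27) 17c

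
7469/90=82+89/90 = 82.99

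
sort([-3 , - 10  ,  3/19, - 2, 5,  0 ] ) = [ - 10 ,-3,-2, 0, 3/19,5]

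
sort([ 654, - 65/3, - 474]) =[ - 474, - 65/3, 654]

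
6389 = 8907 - 2518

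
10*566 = 5660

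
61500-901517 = - 840017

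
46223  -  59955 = - 13732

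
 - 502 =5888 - 6390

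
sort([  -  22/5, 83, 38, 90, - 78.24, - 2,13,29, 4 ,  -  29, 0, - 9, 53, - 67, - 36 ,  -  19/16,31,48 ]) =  [ - 78.24, - 67, - 36 , - 29, - 9,-22/5, - 2,  -  19/16, 0, 4, 13, 29, 31, 38,48,53,83,90 ] 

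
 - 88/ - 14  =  6 + 2/7 =6.29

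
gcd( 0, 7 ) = 7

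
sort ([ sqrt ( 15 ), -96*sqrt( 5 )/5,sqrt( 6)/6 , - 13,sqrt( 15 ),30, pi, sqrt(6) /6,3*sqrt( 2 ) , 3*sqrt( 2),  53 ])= [ - 96*sqrt(5) /5 , - 13,  sqrt( 6) /6,sqrt ( 6)/6, pi, sqrt(15), sqrt(15), 3*sqrt( 2) , 3*sqrt(2), 30 , 53 ]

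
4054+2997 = 7051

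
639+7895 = 8534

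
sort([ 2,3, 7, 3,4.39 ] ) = [ 2,  3,3,4.39,7 ]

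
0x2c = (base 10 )44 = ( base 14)32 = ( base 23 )1l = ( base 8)54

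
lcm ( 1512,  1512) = 1512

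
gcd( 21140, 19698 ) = 14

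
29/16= 29/16 = 1.81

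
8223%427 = 110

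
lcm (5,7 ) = 35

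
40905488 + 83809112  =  124714600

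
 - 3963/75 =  - 1321/25=- 52.84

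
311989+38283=350272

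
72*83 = 5976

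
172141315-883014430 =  - 710873115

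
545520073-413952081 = 131567992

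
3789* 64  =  242496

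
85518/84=1018+1/14 = 1018.07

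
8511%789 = 621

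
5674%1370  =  194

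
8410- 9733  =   - 1323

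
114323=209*547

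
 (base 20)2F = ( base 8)67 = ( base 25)25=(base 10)55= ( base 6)131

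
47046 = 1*47046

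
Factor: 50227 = 50227^1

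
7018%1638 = 466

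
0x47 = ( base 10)71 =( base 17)43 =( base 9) 78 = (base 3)2122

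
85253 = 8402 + 76851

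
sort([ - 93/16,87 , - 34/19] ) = [ - 93/16, - 34/19, 87] 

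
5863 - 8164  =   - 2301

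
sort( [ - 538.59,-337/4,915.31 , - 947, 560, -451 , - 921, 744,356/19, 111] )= [ - 947,  -  921, - 538.59, - 451, - 337/4,356/19,111,560,744, 915.31] 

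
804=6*134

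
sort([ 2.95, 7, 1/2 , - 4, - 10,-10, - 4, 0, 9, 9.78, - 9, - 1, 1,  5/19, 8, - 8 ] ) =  [ - 10, - 10 , -9, - 8,- 4, - 4, - 1,  0, 5/19, 1/2,1, 2.95,7, 8, 9, 9.78]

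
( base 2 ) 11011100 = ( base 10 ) 220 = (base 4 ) 3130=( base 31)73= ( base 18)C4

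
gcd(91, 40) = 1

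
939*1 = 939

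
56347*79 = 4451413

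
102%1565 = 102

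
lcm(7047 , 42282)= 42282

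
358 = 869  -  511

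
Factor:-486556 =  - 2^2*7^1*17377^1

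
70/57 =1+ 13/57 =1.23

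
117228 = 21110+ 96118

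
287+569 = 856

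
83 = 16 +67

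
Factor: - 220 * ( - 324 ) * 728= 51891840  =  2^7*3^4*5^1 * 7^1 * 11^1*13^1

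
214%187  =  27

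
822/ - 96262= - 1 + 47720/48131=- 0.01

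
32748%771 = 366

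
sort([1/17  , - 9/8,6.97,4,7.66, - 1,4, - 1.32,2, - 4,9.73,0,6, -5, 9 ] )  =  [- 5,-4,  -  1.32, - 9/8,-1, 0,1/17,2, 4, 4,6,6.97,7.66, 9, 9.73] 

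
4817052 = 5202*926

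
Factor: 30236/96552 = 7559/24138 = 2^ (-1 )*3^(-4)* 149^(-1 )* 7559^1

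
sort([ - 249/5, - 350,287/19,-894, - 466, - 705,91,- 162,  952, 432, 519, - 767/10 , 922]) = [  -  894, - 705, - 466,  -  350,-162, - 767/10, - 249/5, 287/19,91,  432, 519,922,952]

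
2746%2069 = 677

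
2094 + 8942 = 11036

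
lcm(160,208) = 2080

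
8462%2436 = 1154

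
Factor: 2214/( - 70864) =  - 1107/35432 = -  2^ ( - 3 )*3^3*41^1*43^( - 1 )*103^( - 1 )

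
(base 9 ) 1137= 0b1101001100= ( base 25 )18J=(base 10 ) 844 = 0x34c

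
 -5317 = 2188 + -7505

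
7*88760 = 621320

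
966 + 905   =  1871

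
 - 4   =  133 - 137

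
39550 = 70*565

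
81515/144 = 566 + 11/144= 566.08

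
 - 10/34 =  - 5/17 = - 0.29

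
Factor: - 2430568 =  - 2^3*7^1*43403^1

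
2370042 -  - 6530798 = 8900840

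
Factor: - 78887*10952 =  - 863970424 = -2^3  *37^2*78887^1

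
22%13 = 9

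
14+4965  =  4979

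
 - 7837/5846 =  - 7837/5846 = - 1.34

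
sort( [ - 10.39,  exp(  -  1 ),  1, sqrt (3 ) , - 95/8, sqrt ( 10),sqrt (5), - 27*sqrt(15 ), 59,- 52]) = [ - 27*sqrt( 15), - 52, - 95/8, - 10.39, exp(-1 ), 1,sqrt(3),sqrt(  5), sqrt( 10), 59] 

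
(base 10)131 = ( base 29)4f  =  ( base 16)83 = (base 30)4B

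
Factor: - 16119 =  - 3^4*199^1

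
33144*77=2552088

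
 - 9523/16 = -596 + 13/16=- 595.19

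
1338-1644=-306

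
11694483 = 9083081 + 2611402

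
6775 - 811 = 5964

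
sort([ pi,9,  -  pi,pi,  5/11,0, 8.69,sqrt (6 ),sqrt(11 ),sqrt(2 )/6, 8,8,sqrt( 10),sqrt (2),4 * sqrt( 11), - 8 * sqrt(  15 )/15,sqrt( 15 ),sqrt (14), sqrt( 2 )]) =[ - pi,-8*sqrt (15 )/15,0,sqrt(2 )/6,5/11,sqrt( 2), sqrt( 2 ), sqrt( 6 ),pi,pi,sqrt ( 10 ),sqrt( 11 ), sqrt( 14), sqrt(15),8,8,8.69,9,4*sqrt( 11 )]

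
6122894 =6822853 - 699959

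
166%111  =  55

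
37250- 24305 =12945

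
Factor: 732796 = 2^2*167^1*1097^1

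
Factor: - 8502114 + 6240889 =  - 2261225  =  - 5^2*151^1*599^1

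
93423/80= 1167+63/80 = 1167.79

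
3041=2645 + 396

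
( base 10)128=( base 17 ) 79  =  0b10000000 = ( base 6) 332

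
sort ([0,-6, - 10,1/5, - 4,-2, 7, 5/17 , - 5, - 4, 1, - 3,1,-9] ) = [ - 10, - 9, - 6, - 5, - 4, - 4, - 3, - 2 , 0,1/5,5/17,1, 1,7] 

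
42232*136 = 5743552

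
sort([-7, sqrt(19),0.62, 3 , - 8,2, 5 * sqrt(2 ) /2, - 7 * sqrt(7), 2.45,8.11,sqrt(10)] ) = [-7 * sqrt ( 7) ,-8, - 7 , 0.62, 2, 2.45,3, sqrt( 10), 5* sqrt( 2)/2, sqrt(19 ),8.11 ]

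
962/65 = 74/5 = 14.80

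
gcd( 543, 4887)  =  543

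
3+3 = 6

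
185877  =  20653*9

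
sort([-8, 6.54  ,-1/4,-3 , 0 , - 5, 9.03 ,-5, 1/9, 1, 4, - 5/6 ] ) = [  -  8,-5,- 5, - 3, - 5/6, - 1/4,0, 1/9 , 1,  4, 6.54, 9.03]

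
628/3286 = 314/1643 = 0.19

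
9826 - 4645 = 5181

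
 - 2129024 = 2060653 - 4189677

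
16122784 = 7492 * 2152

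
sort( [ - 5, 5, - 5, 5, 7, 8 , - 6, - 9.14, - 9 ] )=[ - 9.14, - 9, - 6, - 5, - 5,  5,5, 7,8 ] 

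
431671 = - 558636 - -990307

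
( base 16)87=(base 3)12000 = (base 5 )1020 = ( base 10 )135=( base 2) 10000111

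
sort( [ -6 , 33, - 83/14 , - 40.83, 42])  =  [ - 40.83, - 6, - 83/14, 33, 42] 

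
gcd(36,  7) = 1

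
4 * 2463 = 9852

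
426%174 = 78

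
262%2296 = 262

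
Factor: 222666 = 2^1*3^1*17^1*37^1 * 59^1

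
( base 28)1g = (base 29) 1f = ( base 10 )44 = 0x2c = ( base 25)1J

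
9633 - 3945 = 5688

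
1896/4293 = 632/1431 = 0.44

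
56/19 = 2 + 18/19 = 2.95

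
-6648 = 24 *(-277 )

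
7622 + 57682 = 65304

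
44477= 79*563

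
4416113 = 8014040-3597927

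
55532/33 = 55532/33  =  1682.79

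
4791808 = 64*74872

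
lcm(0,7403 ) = 0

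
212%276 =212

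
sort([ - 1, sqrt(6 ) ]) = [-1, sqrt( 6) ]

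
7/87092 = 7/87092=0.00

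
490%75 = 40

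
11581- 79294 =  - 67713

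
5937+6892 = 12829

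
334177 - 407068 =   -  72891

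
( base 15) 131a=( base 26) 60J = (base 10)4075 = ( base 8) 7753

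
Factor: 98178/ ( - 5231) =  -2^1*3^1*5231^(-1 )*16363^1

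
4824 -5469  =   - 645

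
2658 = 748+1910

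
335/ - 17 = -335/17 = -  19.71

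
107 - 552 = -445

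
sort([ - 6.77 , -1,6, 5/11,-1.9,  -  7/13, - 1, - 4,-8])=[ - 8, - 6.77,  -  4, - 1.9, - 1,-1, - 7/13, 5/11, 6 ] 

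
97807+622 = 98429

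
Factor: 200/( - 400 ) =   -  1/2 = - 2^( -1)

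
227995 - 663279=-435284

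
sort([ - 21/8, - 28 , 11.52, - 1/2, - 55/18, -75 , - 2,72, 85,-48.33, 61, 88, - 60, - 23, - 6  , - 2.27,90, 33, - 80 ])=[ - 80, - 75,  -  60 , - 48.33 , - 28, - 23 , - 6, - 55/18, - 21/8, - 2.27, - 2, - 1/2,11.52, 33,61, 72, 85, 88 , 90 ]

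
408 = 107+301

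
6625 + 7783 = 14408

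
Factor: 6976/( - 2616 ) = -8/3 = - 2^3*3^( -1)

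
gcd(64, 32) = 32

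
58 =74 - 16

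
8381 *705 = 5908605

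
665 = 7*95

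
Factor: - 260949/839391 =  - 7^( - 1 )*13^1*6691^1 * 39971^(  -  1 ) = - 86983/279797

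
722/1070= 361/535 = 0.67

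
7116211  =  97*73363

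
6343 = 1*6343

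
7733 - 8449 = - 716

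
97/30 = 97/30 = 3.23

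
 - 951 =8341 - 9292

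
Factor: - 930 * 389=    - 2^1 * 3^1*5^1 * 31^1 * 389^1 = -  361770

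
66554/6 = 11092 + 1/3= 11092.33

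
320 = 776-456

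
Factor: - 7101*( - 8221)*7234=2^1*3^3*263^1*3617^1 * 8221^1=422301540114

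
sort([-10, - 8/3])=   [ - 10,  -  8/3] 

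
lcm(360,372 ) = 11160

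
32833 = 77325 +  - 44492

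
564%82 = 72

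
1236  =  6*206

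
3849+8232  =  12081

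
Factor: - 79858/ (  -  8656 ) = 39929/4328  =  2^( - 3 )*541^( - 1)  *39929^1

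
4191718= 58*72271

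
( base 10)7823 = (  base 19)12ce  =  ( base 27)AJK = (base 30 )8KN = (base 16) 1e8f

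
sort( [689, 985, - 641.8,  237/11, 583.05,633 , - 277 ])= [ - 641.8,-277, 237/11, 583.05,633 , 689,  985] 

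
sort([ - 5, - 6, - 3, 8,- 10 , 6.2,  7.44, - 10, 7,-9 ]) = [ -10, - 10, - 9,- 6, - 5, - 3 , 6.2, 7, 7.44, 8 ]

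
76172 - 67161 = 9011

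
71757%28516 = 14725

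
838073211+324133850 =1162207061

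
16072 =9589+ 6483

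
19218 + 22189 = 41407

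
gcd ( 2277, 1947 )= 33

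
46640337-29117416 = 17522921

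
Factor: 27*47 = 1269=3^3 * 47^1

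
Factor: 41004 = 2^2*3^2*17^1*67^1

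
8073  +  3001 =11074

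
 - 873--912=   39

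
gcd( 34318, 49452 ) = 2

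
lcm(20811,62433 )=62433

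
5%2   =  1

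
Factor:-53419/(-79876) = 2^( - 2 )*19^(-1 ) * 1051^ (-1 )*53419^1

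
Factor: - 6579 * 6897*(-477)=21644048151 = 3^5 * 11^2*17^1 *19^1  *  43^1 * 53^1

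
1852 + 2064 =3916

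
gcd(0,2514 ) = 2514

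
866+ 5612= 6478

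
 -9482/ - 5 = 9482/5 = 1896.40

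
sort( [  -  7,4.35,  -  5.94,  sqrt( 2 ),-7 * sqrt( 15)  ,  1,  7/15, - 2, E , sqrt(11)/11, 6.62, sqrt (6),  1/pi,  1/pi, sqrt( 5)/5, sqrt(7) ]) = [ - 7*sqrt(15),-7,  -  5.94,-2, sqrt( 11 )/11,1/pi, 1/pi, sqrt(5)/5,7/15,1,  sqrt (2),sqrt(6),sqrt( 7), E , 4.35,6.62] 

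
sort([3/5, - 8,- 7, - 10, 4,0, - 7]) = [ - 10,- 8, - 7,-7, 0,3/5,4 ] 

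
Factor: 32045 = 5^1*13^1 * 17^1*29^1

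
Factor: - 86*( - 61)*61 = 2^1 * 43^1*61^2 = 320006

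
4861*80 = 388880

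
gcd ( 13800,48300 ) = 6900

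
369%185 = 184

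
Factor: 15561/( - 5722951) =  - 1197/440227 = -3^2 *7^1*19^1*440227^ (-1 )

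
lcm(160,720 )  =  1440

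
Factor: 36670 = 2^1 * 5^1* 19^1 * 193^1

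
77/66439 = 77/66439 = 0.00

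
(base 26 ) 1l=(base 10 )47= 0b101111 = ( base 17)2D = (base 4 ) 233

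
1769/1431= 1769/1431 =1.24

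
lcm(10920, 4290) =120120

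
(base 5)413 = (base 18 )60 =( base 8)154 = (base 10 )108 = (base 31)3F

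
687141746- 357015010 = 330126736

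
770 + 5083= 5853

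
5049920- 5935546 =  - 885626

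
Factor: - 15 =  - 3^1*5^1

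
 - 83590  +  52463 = - 31127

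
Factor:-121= - 11^2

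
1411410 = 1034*1365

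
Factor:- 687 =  - 3^1*229^1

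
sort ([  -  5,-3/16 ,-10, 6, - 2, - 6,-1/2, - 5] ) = [ - 10,-6, - 5, -5,- 2,-1/2,-3/16, 6 ]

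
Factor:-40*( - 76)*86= 2^6*5^1*19^1* 43^1  =  261440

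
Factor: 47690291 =11^1*4335481^1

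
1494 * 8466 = 12648204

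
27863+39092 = 66955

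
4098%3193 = 905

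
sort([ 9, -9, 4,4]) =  [ - 9,4, 4, 9 ] 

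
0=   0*8340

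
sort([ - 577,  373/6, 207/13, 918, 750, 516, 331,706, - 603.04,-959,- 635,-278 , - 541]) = [-959, - 635, - 603.04, - 577,- 541, - 278,  207/13, 373/6, 331, 516, 706,750,  918]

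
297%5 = 2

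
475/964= 475/964=0.49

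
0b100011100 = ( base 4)10130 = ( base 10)284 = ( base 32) 8S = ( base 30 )9e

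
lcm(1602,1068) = 3204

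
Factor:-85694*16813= - 2^1*7^1* 17^1*23^1*43^1*6121^1 =- 1440773222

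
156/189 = 52/63 = 0.83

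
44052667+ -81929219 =-37876552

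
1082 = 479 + 603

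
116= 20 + 96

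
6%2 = 0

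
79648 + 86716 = 166364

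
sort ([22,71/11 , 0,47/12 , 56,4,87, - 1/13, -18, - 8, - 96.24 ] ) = [ - 96.24 , - 18,-8, - 1/13,0, 47/12, 4,71/11,22,56,87] 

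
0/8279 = 0  =  0.00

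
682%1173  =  682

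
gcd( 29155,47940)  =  85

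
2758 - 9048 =-6290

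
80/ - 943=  - 1 + 863/943 = - 0.08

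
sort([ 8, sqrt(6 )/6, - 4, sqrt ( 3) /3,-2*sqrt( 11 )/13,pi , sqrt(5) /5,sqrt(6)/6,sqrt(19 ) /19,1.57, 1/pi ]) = [ - 4,- 2*sqrt(11)/13,sqrt( 19)/19,1/pi,sqrt(6 )/6, sqrt( 6) /6,sqrt ( 5 )/5,sqrt(3) /3,1.57,pi , 8 ] 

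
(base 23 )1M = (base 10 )45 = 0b101101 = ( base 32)1d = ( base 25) 1k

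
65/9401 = 65/9401 = 0.01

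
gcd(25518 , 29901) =3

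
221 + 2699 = 2920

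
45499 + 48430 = 93929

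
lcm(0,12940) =0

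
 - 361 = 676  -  1037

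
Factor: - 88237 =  -88237^1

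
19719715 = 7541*2615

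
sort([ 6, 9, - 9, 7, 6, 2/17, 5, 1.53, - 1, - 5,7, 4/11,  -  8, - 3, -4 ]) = [ - 9, - 8, - 5, - 4 , - 3, - 1, 2/17,  4/11, 1.53,5, 6,6, 7,7, 9]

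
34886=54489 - 19603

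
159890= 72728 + 87162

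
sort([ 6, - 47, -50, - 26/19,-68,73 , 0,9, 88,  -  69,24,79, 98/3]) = [ - 69,  -  68,-50, - 47,-26/19,0,6,9  ,  24,98/3,73,79,  88 ] 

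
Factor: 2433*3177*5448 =2^3  *  3^4*227^1 * 353^1*811^1 = 42111084168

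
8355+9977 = 18332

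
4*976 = 3904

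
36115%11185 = 2560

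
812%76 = 52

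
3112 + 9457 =12569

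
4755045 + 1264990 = 6020035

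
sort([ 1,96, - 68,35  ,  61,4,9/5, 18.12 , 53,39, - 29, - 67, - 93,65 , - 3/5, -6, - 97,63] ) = [- 97,  -  93, - 68, - 67,-29, - 6, - 3/5,1,9/5 , 4,  18.12,35, 39, 53,61,63,  65, 96 ] 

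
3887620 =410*9482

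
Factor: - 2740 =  - 2^2*5^1*137^1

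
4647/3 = 1549 = 1549.00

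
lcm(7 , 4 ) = 28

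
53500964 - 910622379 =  - 857121415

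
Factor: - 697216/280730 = - 2^6 * 5^ (  -  1) * 13^1*67^(-1) = - 832/335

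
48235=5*9647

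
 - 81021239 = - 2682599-78338640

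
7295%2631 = 2033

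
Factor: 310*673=2^1*5^1*31^1*673^1 = 208630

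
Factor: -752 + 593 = -3^1*53^1 = - 159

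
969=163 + 806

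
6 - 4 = 2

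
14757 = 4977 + 9780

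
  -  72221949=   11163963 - 83385912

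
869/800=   869/800 = 1.09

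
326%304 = 22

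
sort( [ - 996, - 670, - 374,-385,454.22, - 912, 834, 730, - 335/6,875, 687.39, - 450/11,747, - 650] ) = [ - 996, - 912, - 670,-650, - 385, - 374, - 335/6, - 450/11, 454.22 , 687.39,730,  747,834,875]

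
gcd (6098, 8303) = 1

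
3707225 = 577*6425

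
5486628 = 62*88494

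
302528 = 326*928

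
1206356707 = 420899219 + 785457488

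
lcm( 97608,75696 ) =3709104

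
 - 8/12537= - 8/12537 = - 0.00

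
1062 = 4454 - 3392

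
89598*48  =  4300704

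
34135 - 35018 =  - 883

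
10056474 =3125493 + 6930981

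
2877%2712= 165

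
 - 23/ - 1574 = 23/1574 = 0.01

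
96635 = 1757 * 55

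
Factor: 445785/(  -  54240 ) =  -263/32 = -2^ ( - 5)*263^1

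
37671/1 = 37671=37671.00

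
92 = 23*4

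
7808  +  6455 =14263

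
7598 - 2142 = 5456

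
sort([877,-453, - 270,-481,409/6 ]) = [ - 481,-453 , - 270,  409/6,  877]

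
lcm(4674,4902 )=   200982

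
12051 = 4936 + 7115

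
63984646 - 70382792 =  - 6398146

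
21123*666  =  14067918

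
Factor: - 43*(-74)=3182=2^1 * 37^1*43^1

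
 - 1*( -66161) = 66161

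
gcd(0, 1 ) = 1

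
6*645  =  3870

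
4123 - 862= 3261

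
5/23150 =1/4630 = 0.00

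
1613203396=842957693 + 770245703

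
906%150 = 6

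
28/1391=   28/1391 = 0.02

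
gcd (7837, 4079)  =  1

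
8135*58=471830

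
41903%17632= 6639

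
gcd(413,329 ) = 7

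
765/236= 3  +  57/236 = 3.24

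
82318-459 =81859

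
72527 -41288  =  31239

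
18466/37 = 18466/37 = 499.08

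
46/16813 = 2/731 = 0.00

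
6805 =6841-36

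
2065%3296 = 2065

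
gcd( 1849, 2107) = 43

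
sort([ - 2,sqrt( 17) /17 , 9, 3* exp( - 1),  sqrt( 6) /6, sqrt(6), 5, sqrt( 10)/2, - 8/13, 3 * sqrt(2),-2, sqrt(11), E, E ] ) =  [-2 , - 2, - 8/13,sqrt(17)/17,sqrt( 6)/6,3* exp(-1),sqrt( 10)/2,sqrt( 6 ), E, E,sqrt(11),3*sqrt( 2), 5, 9 ] 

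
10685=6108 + 4577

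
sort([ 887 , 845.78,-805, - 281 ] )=[-805,- 281,845.78, 887] 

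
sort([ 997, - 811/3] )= [  -  811/3,997 ]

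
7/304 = 7/304 = 0.02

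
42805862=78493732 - 35687870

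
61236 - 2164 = 59072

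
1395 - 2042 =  - 647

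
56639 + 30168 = 86807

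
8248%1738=1296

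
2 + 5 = 7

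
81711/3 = 27237 = 27237.00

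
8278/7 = 8278/7 = 1182.57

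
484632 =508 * 954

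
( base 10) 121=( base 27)4D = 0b1111001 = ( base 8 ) 171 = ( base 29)45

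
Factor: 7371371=7^1*227^1*4639^1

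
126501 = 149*849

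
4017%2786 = 1231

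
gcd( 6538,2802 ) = 934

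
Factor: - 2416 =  - 2^4*151^1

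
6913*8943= 61822959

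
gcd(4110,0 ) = 4110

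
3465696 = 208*16662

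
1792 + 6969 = 8761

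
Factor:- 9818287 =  - 9818287^1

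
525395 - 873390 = -347995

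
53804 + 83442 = 137246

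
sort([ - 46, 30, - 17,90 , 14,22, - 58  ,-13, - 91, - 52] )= [ - 91, - 58, - 52 , -46, - 17, - 13 , 14,22,30, 90 ] 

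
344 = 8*43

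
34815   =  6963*5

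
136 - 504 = - 368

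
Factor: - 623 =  - 7^1*89^1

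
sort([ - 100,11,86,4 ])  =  [- 100,4,11,86 ] 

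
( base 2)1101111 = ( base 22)51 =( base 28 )3R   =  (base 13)87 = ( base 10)111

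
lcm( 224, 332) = 18592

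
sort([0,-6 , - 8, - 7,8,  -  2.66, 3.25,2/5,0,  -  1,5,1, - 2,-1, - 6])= [  -  8,-7,-6,-6, - 2.66, -2, - 1,-1, 0,0, 2/5, 1,3.25,  5, 8] 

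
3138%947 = 297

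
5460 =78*70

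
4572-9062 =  -4490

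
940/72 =235/18 = 13.06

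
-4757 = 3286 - 8043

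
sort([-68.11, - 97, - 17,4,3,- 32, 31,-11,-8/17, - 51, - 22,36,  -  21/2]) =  [-97,-68.11,-51,-32, - 22,  -  17, - 11, - 21/2, - 8/17,  3,4,31 , 36] 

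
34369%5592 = 817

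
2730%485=305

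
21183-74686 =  - 53503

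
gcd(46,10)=2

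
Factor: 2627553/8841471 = 875851/2947157 =875851^1 * 2947157^( - 1)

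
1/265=1/265 = 0.00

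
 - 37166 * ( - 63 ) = 2341458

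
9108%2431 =1815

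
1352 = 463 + 889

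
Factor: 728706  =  2^1 * 3^1*11^1*61^1  *  181^1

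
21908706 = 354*61889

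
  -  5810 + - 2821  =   - 8631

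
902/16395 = 902/16395 = 0.06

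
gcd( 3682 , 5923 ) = 1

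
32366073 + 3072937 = 35439010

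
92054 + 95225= 187279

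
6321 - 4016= 2305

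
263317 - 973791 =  - 710474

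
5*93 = 465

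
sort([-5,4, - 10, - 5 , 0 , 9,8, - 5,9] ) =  [-10,-5, - 5,-5,0,4, 8,9,9] 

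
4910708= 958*5126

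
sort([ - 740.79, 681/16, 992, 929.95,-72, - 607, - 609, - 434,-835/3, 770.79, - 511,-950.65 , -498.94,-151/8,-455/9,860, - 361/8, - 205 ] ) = [ - 950.65, - 740.79,-609, - 607,-511, - 498.94,  -  434, - 835/3,- 205, -72,- 455/9,-361/8,-151/8, 681/16, 770.79,860, 929.95,992] 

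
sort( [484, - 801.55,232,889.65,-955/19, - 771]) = [ - 801.55, - 771, - 955/19,232,484 , 889.65]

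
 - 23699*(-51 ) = 1208649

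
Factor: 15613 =13^1*1201^1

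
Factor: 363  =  3^1 * 11^2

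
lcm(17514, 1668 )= 35028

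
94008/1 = 94008= 94008.00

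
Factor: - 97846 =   -  2^1*  7^1*29^1 * 241^1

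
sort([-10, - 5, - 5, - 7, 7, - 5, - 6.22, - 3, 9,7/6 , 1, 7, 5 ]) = [ - 10, - 7,-6.22, - 5, - 5,  -  5, - 3, 1, 7/6, 5, 7, 7,  9 ] 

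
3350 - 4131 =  - 781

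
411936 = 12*34328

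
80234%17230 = 11314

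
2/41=2/41 = 0.05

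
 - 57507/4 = -14377 + 1/4 = -14376.75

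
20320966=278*73097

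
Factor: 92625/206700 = 2^( -2) * 5^1*19^1 * 53^( - 1) = 95/212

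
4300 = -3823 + 8123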